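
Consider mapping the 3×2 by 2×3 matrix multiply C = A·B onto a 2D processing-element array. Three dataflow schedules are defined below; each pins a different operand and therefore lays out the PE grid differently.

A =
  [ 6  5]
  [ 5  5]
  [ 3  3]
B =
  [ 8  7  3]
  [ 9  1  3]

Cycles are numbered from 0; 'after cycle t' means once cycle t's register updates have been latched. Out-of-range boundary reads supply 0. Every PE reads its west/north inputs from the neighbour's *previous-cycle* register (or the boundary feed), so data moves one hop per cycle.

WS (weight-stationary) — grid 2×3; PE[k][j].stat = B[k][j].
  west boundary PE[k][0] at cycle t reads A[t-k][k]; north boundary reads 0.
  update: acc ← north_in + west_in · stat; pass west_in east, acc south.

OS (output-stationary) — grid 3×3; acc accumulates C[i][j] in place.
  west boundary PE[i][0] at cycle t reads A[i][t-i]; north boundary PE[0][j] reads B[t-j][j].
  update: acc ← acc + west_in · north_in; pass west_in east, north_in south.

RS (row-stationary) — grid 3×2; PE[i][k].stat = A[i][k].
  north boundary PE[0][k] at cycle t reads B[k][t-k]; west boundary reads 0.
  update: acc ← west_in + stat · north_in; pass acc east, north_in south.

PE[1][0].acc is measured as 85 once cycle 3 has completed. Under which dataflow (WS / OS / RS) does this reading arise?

Under WS (2×3), PE[1][0]:
  [0] (1,0) acc=0 (h:0 v:0)
  [1] (1,0) acc=93 (h:5 v:93)
  [2] (1,0) acc=85 (h:5 v:85)
  [3] (1,0) acc=51 (h:3 v:51)
Under OS (3×3), PE[1][0]:
  [0] (1,0) acc=0 (h:0 v:0)
  [1] (1,0) acc=40 (h:5 v:8)
  [2] (1,0) acc=85 (h:5 v:9)
  [3] (1,0) acc=85 (h:0 v:0)
Under RS (3×2), PE[1][0]:
  [0] (1,0) acc=0 (h:0 v:0)
  [1] (1,0) acc=40 (h:40 v:8)
  [2] (1,0) acc=35 (h:35 v:7)
  [3] (1,0) acc=15 (h:15 v:3)

dataflow = OS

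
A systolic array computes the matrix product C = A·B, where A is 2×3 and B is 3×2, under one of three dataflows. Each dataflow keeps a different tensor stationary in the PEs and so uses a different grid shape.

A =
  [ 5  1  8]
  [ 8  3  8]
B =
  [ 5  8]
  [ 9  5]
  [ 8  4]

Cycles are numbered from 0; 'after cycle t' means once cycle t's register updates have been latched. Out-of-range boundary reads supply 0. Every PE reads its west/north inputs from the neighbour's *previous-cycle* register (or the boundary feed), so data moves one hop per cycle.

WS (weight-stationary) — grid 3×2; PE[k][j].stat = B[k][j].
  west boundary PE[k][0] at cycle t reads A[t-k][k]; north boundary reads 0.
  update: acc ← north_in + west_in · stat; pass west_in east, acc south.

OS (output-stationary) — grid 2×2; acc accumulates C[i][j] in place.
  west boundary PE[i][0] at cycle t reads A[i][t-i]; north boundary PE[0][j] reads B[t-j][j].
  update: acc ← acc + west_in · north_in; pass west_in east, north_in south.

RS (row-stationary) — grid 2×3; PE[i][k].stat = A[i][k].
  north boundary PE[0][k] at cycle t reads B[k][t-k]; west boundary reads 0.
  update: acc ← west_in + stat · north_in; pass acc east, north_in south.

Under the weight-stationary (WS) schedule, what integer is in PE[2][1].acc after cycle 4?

WS on a 3×2 grid — tracing PE[2][1] and its feeders:
  0: (1,1).acc=0  regs=<0,0>
  0: (2,0).acc=0  regs=<0,0>
  0: (2,1).acc=0  regs=<0,0>
  1: (1,1).acc=0  regs=<0,0>
  1: (2,0).acc=0  regs=<0,0>
  1: (2,1).acc=0  regs=<0,0>
  2: (1,1).acc=45  regs=<1,45>
  2: (2,0).acc=98  regs=<8,98>
  2: (2,1).acc=0  regs=<0,0>
  3: (1,1).acc=79  regs=<3,79>
  3: (2,0).acc=131  regs=<8,131>
  3: (2,1).acc=77  regs=<8,77>
  4: (1,1).acc=0  regs=<0,0>
  4: (2,0).acc=0  regs=<0,0>
  4: (2,1).acc=111  regs=<8,111>

PE[2][1].acc = 111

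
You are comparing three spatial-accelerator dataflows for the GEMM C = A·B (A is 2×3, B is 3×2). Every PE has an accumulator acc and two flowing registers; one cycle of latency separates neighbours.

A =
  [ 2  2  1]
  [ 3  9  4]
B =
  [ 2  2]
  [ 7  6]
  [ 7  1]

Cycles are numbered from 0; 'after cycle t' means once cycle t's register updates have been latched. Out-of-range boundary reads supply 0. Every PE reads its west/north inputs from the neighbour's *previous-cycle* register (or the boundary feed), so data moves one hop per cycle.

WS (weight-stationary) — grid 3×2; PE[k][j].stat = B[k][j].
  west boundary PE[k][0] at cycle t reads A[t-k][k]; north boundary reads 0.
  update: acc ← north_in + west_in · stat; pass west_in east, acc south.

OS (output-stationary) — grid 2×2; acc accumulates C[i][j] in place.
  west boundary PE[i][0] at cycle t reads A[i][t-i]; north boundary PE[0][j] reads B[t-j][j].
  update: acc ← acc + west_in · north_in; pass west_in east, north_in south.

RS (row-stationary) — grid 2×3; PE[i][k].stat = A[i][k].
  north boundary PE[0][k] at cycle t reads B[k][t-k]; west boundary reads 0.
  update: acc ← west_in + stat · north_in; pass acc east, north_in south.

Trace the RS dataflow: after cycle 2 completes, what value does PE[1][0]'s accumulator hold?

RS on a 2×3 grid — tracing PE[1][0] and its feeders:
  0: (0,0).acc=4  regs=<4,2>
  0: (1,0).acc=0  regs=<0,0>
  1: (0,0).acc=4  regs=<4,2>
  1: (1,0).acc=6  regs=<6,2>
  2: (0,0).acc=0  regs=<0,0>
  2: (1,0).acc=6  regs=<6,2>

PE[1][0].acc = 6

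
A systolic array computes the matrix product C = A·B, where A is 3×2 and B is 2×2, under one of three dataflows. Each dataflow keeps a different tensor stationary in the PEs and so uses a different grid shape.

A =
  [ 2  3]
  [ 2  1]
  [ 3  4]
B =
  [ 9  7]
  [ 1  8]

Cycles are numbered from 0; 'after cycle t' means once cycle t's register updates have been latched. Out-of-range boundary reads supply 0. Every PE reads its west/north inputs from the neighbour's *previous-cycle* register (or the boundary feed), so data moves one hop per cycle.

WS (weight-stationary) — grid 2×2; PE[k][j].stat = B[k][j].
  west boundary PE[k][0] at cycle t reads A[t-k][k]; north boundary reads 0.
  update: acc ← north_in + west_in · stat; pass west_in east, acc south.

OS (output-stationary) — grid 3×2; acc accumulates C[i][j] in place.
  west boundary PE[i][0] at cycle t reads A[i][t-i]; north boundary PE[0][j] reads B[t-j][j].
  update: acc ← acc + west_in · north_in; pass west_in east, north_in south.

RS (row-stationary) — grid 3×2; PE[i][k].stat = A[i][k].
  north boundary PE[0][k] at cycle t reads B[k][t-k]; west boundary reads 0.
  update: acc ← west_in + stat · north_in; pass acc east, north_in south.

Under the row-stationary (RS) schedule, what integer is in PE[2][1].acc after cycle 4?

PE[2][1].acc = 53

RS (3×2). Following PE[2][1] plus its west/north inputs:
  [0] (1,1) acc=0 (h:0 v:0)
  [0] (2,0) acc=0 (h:0 v:0)
  [0] (2,1) acc=0 (h:0 v:0)
  [1] (1,1) acc=0 (h:0 v:0)
  [1] (2,0) acc=0 (h:0 v:0)
  [1] (2,1) acc=0 (h:0 v:0)
  [2] (1,1) acc=19 (h:19 v:1)
  [2] (2,0) acc=27 (h:27 v:9)
  [2] (2,1) acc=0 (h:0 v:0)
  [3] (1,1) acc=22 (h:22 v:8)
  [3] (2,0) acc=21 (h:21 v:7)
  [3] (2,1) acc=31 (h:31 v:1)
  [4] (1,1) acc=0 (h:0 v:0)
  [4] (2,0) acc=0 (h:0 v:0)
  [4] (2,1) acc=53 (h:53 v:8)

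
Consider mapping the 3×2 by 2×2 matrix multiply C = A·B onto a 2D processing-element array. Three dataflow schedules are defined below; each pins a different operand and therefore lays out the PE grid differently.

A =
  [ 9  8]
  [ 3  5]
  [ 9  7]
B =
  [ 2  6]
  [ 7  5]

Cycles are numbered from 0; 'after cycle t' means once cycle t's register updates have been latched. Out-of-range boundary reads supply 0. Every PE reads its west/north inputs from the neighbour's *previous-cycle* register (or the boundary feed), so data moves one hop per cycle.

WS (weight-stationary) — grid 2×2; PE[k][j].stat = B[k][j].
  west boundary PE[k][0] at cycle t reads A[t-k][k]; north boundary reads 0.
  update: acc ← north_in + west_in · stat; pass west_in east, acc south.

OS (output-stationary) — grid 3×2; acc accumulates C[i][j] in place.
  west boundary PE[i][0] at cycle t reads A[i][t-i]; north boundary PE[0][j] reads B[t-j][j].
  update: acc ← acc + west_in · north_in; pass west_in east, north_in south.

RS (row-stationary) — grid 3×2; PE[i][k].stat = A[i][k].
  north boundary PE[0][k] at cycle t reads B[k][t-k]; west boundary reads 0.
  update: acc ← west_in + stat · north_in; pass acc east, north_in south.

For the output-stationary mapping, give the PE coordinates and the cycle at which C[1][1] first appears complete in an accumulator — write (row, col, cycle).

(row, col, cycle) = (1, 1, 3)

OS — PE[1][1] is where C[1][1] collects:
  after 0 — PE[1][1] acc=0, pass-E 0, pass-S 0
  after 1 — PE[1][1] acc=0, pass-E 0, pass-S 0
  after 2 — PE[1][1] acc=18, pass-E 3, pass-S 6
  after 3 — PE[1][1] acc=43, pass-E 5, pass-S 5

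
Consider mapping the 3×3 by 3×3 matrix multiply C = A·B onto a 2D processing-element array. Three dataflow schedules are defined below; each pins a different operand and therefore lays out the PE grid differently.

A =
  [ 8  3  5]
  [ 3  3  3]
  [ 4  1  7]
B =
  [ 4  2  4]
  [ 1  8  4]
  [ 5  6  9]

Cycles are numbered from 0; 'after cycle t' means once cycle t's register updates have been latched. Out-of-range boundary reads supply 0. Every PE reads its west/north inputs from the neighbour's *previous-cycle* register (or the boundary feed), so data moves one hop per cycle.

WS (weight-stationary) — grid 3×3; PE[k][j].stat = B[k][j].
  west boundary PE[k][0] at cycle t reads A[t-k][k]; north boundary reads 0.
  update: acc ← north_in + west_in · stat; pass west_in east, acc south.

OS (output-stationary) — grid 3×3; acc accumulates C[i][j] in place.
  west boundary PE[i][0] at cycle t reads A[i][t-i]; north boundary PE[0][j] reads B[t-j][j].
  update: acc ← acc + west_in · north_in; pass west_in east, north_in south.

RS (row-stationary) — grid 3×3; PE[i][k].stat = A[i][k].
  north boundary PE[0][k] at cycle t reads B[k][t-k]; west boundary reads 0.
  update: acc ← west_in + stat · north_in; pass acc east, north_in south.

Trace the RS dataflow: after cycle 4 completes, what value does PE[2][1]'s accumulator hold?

RS (3×3). Following PE[2][1] plus its west/north inputs:
  t=0 PE[1][1]: acc=0 h=0 v=0
  t=0 PE[2][0]: acc=0 h=0 v=0
  t=0 PE[2][1]: acc=0 h=0 v=0
  t=1 PE[1][1]: acc=0 h=0 v=0
  t=1 PE[2][0]: acc=0 h=0 v=0
  t=1 PE[2][1]: acc=0 h=0 v=0
  t=2 PE[1][1]: acc=15 h=15 v=1
  t=2 PE[2][0]: acc=16 h=16 v=4
  t=2 PE[2][1]: acc=0 h=0 v=0
  t=3 PE[1][1]: acc=30 h=30 v=8
  t=3 PE[2][0]: acc=8 h=8 v=2
  t=3 PE[2][1]: acc=17 h=17 v=1
  t=4 PE[1][1]: acc=24 h=24 v=4
  t=4 PE[2][0]: acc=16 h=16 v=4
  t=4 PE[2][1]: acc=16 h=16 v=8

PE[2][1].acc = 16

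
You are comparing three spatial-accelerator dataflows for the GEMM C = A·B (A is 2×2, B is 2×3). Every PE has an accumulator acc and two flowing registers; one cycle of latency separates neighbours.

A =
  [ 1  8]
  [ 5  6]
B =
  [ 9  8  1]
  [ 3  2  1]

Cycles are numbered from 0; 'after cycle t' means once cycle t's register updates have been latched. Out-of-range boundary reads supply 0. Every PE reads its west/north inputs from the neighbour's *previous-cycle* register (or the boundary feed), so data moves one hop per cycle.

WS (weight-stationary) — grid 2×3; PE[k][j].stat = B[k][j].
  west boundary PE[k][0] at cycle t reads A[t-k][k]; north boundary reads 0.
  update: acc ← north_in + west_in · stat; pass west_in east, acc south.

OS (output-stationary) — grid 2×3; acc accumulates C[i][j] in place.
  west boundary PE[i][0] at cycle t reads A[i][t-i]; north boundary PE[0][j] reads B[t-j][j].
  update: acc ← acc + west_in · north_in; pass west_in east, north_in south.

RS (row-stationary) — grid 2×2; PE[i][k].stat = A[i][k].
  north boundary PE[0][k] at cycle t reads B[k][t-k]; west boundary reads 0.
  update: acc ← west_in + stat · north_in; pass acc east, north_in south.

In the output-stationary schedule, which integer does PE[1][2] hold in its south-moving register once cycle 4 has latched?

register = 1

Tracing OS — 2×3 array, target PE[1][2]:
  c0 r0c2: 0 / 0 / 0
  c0 r1c1: 0 / 0 / 0
  c0 r1c2: 0 / 0 / 0
  c1 r0c2: 0 / 0 / 0
  c1 r1c1: 0 / 0 / 0
  c1 r1c2: 0 / 0 / 0
  c2 r0c2: 1 / 1 / 1
  c2 r1c1: 40 / 5 / 8
  c2 r1c2: 0 / 0 / 0
  c3 r0c2: 9 / 8 / 1
  c3 r1c1: 52 / 6 / 2
  c3 r1c2: 5 / 5 / 1
  c4 r0c2: 9 / 0 / 0
  c4 r1c1: 52 / 0 / 0
  c4 r1c2: 11 / 6 / 1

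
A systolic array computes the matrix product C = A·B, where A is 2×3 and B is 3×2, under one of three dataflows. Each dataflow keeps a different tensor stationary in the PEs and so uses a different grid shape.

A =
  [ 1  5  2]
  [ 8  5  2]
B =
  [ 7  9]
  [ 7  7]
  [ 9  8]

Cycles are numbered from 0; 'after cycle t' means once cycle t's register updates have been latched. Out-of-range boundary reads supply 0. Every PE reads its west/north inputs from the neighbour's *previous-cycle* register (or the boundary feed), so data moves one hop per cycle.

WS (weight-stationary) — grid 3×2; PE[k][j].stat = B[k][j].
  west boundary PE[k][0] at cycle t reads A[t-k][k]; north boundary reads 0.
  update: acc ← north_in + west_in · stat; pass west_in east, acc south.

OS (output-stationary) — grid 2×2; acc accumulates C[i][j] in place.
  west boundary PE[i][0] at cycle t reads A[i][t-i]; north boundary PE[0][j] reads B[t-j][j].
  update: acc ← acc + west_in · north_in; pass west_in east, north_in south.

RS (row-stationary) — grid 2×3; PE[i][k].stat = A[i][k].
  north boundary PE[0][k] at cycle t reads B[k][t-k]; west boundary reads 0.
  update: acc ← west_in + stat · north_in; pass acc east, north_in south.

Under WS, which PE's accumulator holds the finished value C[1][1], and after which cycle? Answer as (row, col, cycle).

WS — PE[2][1] is where C[1][1] collects:
  @0  [2,1]  acc 0  |  →0  ↓0
  @1  [2,1]  acc 0  |  →0  ↓0
  @2  [2,1]  acc 0  |  →0  ↓0
  @3  [2,1]  acc 60  |  →2  ↓60
  @4  [2,1]  acc 123  |  →2  ↓123

(row, col, cycle) = (2, 1, 4)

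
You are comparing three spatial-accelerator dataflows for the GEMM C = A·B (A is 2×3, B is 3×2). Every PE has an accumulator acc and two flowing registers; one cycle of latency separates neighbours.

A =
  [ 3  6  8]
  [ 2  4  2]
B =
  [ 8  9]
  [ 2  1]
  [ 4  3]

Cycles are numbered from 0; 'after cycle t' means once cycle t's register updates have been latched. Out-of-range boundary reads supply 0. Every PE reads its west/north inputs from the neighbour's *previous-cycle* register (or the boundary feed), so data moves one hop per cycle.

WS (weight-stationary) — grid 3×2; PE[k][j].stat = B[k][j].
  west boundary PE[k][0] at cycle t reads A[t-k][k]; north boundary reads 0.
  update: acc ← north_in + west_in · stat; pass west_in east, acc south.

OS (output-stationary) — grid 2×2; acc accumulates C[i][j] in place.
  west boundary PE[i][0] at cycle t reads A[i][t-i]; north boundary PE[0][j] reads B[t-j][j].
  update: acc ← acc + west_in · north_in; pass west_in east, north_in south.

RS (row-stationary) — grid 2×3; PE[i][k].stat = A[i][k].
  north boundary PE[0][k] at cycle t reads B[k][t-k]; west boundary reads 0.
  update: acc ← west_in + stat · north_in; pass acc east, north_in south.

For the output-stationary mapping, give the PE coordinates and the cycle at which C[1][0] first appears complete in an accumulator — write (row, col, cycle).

(row, col, cycle) = (1, 0, 3)

Under OS, C[1][0] lands at PE[1][0]:
  step 0 · PE1,0: acc=0; fwd→0 fwd↓0
  step 1 · PE1,0: acc=16; fwd→2 fwd↓8
  step 2 · PE1,0: acc=24; fwd→4 fwd↓2
  step 3 · PE1,0: acc=32; fwd→2 fwd↓4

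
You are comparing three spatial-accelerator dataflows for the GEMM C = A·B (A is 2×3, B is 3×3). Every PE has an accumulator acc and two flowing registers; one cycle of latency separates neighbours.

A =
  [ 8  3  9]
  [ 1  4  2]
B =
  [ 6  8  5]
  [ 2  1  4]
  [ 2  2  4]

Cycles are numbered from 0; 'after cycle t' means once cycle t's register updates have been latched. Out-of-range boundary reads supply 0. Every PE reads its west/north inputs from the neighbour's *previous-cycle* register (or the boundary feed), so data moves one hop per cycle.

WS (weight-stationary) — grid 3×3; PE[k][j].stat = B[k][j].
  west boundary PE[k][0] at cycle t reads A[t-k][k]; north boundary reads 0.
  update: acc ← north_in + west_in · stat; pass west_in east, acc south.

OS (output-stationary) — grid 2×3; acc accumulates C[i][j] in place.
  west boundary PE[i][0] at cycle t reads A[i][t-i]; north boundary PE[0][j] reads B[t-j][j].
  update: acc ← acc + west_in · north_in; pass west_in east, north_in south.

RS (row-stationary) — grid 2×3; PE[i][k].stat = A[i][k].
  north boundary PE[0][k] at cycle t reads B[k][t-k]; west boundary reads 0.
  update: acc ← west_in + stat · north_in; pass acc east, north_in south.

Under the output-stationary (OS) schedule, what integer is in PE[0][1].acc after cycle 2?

PE[0][1].acc = 67

Tracing OS — 2×3 array, target PE[0][1]:
  [0] (0,0) acc=48 (h:8 v:6)
  [0] (0,1) acc=0 (h:0 v:0)
  [1] (0,0) acc=54 (h:3 v:2)
  [1] (0,1) acc=64 (h:8 v:8)
  [2] (0,0) acc=72 (h:9 v:2)
  [2] (0,1) acc=67 (h:3 v:1)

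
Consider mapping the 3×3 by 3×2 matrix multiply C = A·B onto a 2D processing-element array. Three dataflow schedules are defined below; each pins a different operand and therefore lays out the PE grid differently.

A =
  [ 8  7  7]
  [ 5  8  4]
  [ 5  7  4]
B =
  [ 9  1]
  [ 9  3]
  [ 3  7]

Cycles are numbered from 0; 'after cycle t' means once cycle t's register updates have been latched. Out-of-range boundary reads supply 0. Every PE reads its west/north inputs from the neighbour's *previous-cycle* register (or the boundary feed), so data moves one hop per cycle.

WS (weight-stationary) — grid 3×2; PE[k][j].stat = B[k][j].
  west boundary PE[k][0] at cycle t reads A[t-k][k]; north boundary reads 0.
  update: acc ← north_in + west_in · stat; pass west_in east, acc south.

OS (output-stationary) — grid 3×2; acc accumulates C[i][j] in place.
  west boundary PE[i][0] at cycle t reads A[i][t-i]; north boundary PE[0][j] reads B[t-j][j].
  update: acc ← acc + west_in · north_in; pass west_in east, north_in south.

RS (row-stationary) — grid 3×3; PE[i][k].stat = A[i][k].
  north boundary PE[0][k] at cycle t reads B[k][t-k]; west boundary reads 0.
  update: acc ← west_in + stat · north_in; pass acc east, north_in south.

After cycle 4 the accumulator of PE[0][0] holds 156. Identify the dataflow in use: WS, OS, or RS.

dataflow = OS

— WS: 3×2; PE[0][0] trace:
  @0  [0,0]  acc 72  |  →8  ↓72
  @1  [0,0]  acc 45  |  →5  ↓45
  @2  [0,0]  acc 45  |  →5  ↓45
  @3  [0,0]  acc 0  |  →0  ↓0
  @4  [0,0]  acc 0  |  →0  ↓0
— OS: 3×2; PE[0][0] trace:
  @0  [0,0]  acc 72  |  →8  ↓9
  @1  [0,0]  acc 135  |  →7  ↓9
  @2  [0,0]  acc 156  |  →7  ↓3
  @3  [0,0]  acc 156  |  →0  ↓0
  @4  [0,0]  acc 156  |  →0  ↓0
— RS: 3×3; PE[0][0] trace:
  @0  [0,0]  acc 72  |  →72  ↓9
  @1  [0,0]  acc 8  |  →8  ↓1
  @2  [0,0]  acc 0  |  →0  ↓0
  @3  [0,0]  acc 0  |  →0  ↓0
  @4  [0,0]  acc 0  |  →0  ↓0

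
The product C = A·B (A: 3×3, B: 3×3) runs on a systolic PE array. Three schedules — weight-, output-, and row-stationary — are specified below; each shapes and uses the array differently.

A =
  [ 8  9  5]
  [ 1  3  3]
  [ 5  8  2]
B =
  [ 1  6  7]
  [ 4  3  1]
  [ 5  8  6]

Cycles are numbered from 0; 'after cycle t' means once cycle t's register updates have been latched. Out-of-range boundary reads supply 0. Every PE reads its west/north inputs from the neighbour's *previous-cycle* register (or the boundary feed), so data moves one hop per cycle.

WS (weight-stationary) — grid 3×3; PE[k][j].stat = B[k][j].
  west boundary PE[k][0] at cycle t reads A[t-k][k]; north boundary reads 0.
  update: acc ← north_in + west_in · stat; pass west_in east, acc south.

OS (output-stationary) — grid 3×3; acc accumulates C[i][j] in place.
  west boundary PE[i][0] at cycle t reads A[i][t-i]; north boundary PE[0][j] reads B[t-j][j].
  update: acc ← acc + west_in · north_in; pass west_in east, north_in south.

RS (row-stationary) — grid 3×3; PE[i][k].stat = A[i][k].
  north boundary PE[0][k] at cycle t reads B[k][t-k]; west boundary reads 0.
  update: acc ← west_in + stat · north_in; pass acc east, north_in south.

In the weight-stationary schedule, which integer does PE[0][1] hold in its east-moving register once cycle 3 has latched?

WS 3×3: PE[0][1] cycle-by-cycle (with neighbour feeds):
  [0] (0,0) acc=8 (h:8 v:8)
  [0] (0,1) acc=0 (h:0 v:0)
  [1] (0,0) acc=1 (h:1 v:1)
  [1] (0,1) acc=48 (h:8 v:48)
  [2] (0,0) acc=5 (h:5 v:5)
  [2] (0,1) acc=6 (h:1 v:6)
  [3] (0,0) acc=0 (h:0 v:0)
  [3] (0,1) acc=30 (h:5 v:30)

register = 5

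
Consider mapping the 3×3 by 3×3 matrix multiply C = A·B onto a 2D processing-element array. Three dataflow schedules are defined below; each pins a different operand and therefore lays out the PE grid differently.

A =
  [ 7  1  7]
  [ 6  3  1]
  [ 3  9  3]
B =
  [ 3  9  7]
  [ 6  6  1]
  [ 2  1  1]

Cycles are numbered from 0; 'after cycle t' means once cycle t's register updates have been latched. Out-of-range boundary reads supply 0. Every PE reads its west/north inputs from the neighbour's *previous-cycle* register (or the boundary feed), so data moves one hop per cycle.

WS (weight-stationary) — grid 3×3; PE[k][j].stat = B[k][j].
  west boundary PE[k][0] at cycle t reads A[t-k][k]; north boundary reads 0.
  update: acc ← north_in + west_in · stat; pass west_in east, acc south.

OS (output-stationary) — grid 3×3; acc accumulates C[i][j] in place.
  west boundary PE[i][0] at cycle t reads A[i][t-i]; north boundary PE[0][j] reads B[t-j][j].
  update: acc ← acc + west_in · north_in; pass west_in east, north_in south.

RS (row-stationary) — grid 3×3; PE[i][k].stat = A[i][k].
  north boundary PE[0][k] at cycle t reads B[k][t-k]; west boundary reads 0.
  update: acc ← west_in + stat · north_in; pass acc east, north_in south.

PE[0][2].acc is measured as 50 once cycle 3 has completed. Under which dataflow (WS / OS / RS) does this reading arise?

WS (3×3 grid), PE[0][2]:
  @0  [0,2]  acc 0  |  →0  ↓0
  @1  [0,2]  acc 0  |  →0  ↓0
  @2  [0,2]  acc 49  |  →7  ↓49
  @3  [0,2]  acc 42  |  →6  ↓42
OS (3×3 grid), PE[0][2]:
  @0  [0,2]  acc 0  |  →0  ↓0
  @1  [0,2]  acc 0  |  →0  ↓0
  @2  [0,2]  acc 49  |  →7  ↓7
  @3  [0,2]  acc 50  |  →1  ↓1
RS (3×3 grid), PE[0][2]:
  @0  [0,2]  acc 0  |  →0  ↓0
  @1  [0,2]  acc 0  |  →0  ↓0
  @2  [0,2]  acc 41  |  →41  ↓2
  @3  [0,2]  acc 76  |  →76  ↓1

dataflow = OS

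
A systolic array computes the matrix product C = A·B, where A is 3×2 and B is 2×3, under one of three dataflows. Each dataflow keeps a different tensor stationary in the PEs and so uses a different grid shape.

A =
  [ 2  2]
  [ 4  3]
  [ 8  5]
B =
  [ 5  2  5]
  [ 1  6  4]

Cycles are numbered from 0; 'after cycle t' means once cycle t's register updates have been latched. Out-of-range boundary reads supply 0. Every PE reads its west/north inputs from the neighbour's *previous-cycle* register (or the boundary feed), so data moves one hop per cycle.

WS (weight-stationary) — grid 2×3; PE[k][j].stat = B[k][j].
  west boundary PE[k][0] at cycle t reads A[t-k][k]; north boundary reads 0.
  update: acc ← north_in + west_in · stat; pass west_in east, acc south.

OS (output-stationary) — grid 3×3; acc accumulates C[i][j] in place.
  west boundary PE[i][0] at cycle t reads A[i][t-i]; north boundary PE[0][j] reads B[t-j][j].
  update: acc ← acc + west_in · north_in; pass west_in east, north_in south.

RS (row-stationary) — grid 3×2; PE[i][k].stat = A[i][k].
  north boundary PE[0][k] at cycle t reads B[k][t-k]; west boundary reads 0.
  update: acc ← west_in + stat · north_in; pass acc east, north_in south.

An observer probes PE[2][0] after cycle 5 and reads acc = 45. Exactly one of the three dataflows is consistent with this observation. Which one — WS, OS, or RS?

dataflow = OS

WS (2×3): PE[2][0] does not exist.
— OS: 3×3; PE[2][0] trace:
  c0 r2c0: 0 / 0 / 0
  c1 r2c0: 0 / 0 / 0
  c2 r2c0: 40 / 8 / 5
  c3 r2c0: 45 / 5 / 1
  c4 r2c0: 45 / 0 / 0
  c5 r2c0: 45 / 0 / 0
— RS: 3×2; PE[2][0] trace:
  c0 r2c0: 0 / 0 / 0
  c1 r2c0: 0 / 0 / 0
  c2 r2c0: 40 / 40 / 5
  c3 r2c0: 16 / 16 / 2
  c4 r2c0: 40 / 40 / 5
  c5 r2c0: 0 / 0 / 0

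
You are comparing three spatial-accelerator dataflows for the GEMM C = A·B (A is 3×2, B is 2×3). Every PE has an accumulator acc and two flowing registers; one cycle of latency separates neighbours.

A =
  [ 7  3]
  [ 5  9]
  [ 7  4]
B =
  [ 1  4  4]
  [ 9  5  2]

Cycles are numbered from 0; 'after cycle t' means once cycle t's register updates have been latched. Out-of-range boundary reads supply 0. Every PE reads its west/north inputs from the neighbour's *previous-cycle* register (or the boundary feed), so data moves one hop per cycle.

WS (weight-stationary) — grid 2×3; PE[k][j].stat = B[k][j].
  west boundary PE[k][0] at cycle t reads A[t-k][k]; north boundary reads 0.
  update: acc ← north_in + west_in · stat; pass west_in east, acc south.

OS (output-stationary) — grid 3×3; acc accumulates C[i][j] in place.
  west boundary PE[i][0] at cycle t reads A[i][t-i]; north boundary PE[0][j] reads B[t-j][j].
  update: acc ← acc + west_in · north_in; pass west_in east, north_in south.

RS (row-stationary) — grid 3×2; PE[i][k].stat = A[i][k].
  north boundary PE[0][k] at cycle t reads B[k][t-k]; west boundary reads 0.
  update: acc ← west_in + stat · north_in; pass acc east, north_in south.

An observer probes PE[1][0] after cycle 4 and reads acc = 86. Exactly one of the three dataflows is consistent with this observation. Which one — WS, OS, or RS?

— WS: 2×3; PE[1][0] trace:
  step 0 · PE1,0: acc=0; fwd→0 fwd↓0
  step 1 · PE1,0: acc=34; fwd→3 fwd↓34
  step 2 · PE1,0: acc=86; fwd→9 fwd↓86
  step 3 · PE1,0: acc=43; fwd→4 fwd↓43
  step 4 · PE1,0: acc=0; fwd→0 fwd↓0
— OS: 3×3; PE[1][0] trace:
  step 0 · PE1,0: acc=0; fwd→0 fwd↓0
  step 1 · PE1,0: acc=5; fwd→5 fwd↓1
  step 2 · PE1,0: acc=86; fwd→9 fwd↓9
  step 3 · PE1,0: acc=86; fwd→0 fwd↓0
  step 4 · PE1,0: acc=86; fwd→0 fwd↓0
— RS: 3×2; PE[1][0] trace:
  step 0 · PE1,0: acc=0; fwd→0 fwd↓0
  step 1 · PE1,0: acc=5; fwd→5 fwd↓1
  step 2 · PE1,0: acc=20; fwd→20 fwd↓4
  step 3 · PE1,0: acc=20; fwd→20 fwd↓4
  step 4 · PE1,0: acc=0; fwd→0 fwd↓0

dataflow = OS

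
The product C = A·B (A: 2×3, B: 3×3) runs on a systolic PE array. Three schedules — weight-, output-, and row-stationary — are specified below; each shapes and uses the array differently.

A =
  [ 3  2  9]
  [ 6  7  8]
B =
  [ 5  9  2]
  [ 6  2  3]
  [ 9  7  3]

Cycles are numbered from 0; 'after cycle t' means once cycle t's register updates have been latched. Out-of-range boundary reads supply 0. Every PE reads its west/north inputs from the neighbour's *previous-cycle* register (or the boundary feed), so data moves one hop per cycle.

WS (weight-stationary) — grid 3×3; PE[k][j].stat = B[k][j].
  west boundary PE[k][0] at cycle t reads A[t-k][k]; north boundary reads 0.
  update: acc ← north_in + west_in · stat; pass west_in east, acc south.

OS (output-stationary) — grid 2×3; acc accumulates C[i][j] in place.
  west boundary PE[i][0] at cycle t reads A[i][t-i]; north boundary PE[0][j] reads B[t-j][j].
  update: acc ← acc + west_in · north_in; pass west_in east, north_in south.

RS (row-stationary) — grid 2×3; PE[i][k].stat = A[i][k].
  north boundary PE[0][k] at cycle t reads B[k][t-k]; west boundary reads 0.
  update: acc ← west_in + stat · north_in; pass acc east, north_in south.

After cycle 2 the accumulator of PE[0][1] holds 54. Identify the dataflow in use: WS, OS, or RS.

dataflow = WS

Under WS (3×3), PE[0][1]:
  @0  [0,1]  acc 0  |  →0  ↓0
  @1  [0,1]  acc 27  |  →3  ↓27
  @2  [0,1]  acc 54  |  →6  ↓54
Under OS (2×3), PE[0][1]:
  @0  [0,1]  acc 0  |  →0  ↓0
  @1  [0,1]  acc 27  |  →3  ↓9
  @2  [0,1]  acc 31  |  →2  ↓2
Under RS (2×3), PE[0][1]:
  @0  [0,1]  acc 0  |  →0  ↓0
  @1  [0,1]  acc 27  |  →27  ↓6
  @2  [0,1]  acc 31  |  →31  ↓2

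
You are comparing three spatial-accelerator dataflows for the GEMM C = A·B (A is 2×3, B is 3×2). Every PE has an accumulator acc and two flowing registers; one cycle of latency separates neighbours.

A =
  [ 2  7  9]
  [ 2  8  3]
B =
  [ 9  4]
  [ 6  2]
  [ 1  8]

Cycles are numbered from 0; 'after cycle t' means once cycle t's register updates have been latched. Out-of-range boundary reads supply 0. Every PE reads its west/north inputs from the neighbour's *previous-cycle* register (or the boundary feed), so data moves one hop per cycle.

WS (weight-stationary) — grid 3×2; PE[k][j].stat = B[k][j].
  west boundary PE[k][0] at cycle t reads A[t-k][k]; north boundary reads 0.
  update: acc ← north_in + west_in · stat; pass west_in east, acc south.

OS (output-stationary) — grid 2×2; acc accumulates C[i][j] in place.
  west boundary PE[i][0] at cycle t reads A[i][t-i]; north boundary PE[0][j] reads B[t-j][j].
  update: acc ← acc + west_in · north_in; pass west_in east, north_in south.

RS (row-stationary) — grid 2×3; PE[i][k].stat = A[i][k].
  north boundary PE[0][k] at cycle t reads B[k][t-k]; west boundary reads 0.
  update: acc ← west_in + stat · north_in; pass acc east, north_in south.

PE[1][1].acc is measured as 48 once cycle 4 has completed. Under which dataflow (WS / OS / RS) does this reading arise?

dataflow = OS

WS [3×2] PE[1][1] across cycles:
  @0  [1,1]  acc 0  |  →0  ↓0
  @1  [1,1]  acc 0  |  →0  ↓0
  @2  [1,1]  acc 22  |  →7  ↓22
  @3  [1,1]  acc 24  |  →8  ↓24
  @4  [1,1]  acc 0  |  →0  ↓0
OS [2×2] PE[1][1] across cycles:
  @0  [1,1]  acc 0  |  →0  ↓0
  @1  [1,1]  acc 0  |  →0  ↓0
  @2  [1,1]  acc 8  |  →2  ↓4
  @3  [1,1]  acc 24  |  →8  ↓2
  @4  [1,1]  acc 48  |  →3  ↓8
RS [2×3] PE[1][1] across cycles:
  @0  [1,1]  acc 0  |  →0  ↓0
  @1  [1,1]  acc 0  |  →0  ↓0
  @2  [1,1]  acc 66  |  →66  ↓6
  @3  [1,1]  acc 24  |  →24  ↓2
  @4  [1,1]  acc 0  |  →0  ↓0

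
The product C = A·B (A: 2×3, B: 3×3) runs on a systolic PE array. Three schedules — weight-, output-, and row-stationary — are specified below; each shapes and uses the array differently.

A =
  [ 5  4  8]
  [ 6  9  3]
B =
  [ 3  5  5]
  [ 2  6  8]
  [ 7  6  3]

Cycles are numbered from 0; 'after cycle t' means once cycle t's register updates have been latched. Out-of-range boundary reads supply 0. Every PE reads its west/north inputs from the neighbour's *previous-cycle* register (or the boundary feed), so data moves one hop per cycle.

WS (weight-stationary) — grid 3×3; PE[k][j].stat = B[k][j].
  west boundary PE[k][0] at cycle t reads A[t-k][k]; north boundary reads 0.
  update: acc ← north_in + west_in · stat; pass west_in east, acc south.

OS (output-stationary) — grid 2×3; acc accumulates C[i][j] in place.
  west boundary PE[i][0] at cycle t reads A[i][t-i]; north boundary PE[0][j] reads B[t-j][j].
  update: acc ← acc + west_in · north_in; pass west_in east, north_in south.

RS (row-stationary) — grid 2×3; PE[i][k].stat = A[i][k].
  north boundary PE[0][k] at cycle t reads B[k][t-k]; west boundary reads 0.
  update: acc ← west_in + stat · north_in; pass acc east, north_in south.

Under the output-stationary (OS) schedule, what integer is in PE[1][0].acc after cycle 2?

PE[1][0].acc = 36

Tracing OS — 2×3 array, target PE[1][0]:
  step 0 · PE0,0: acc=15; fwd→5 fwd↓3
  step 0 · PE1,0: acc=0; fwd→0 fwd↓0
  step 1 · PE0,0: acc=23; fwd→4 fwd↓2
  step 1 · PE1,0: acc=18; fwd→6 fwd↓3
  step 2 · PE0,0: acc=79; fwd→8 fwd↓7
  step 2 · PE1,0: acc=36; fwd→9 fwd↓2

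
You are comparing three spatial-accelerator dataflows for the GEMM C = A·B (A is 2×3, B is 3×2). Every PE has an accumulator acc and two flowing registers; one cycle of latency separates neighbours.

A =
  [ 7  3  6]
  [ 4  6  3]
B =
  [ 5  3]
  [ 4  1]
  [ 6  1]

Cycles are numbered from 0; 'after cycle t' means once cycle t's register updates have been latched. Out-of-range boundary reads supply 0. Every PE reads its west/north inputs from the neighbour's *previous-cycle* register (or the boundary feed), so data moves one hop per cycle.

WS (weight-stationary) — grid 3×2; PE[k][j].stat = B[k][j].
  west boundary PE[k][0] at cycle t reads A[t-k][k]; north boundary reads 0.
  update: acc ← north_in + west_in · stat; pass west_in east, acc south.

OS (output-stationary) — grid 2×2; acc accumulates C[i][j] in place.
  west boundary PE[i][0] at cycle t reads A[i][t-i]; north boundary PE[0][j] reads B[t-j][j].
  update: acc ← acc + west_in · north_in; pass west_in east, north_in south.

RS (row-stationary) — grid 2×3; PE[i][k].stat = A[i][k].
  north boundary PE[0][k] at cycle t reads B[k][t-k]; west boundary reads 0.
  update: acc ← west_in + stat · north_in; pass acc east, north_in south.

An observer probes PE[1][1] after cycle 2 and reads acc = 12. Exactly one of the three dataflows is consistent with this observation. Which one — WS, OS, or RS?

dataflow = OS

WS (3×2 grid), PE[1][1]:
  step 0 · PE1,1: acc=0; fwd→0 fwd↓0
  step 1 · PE1,1: acc=0; fwd→0 fwd↓0
  step 2 · PE1,1: acc=24; fwd→3 fwd↓24
OS (2×2 grid), PE[1][1]:
  step 0 · PE1,1: acc=0; fwd→0 fwd↓0
  step 1 · PE1,1: acc=0; fwd→0 fwd↓0
  step 2 · PE1,1: acc=12; fwd→4 fwd↓3
RS (2×3 grid), PE[1][1]:
  step 0 · PE1,1: acc=0; fwd→0 fwd↓0
  step 1 · PE1,1: acc=0; fwd→0 fwd↓0
  step 2 · PE1,1: acc=44; fwd→44 fwd↓4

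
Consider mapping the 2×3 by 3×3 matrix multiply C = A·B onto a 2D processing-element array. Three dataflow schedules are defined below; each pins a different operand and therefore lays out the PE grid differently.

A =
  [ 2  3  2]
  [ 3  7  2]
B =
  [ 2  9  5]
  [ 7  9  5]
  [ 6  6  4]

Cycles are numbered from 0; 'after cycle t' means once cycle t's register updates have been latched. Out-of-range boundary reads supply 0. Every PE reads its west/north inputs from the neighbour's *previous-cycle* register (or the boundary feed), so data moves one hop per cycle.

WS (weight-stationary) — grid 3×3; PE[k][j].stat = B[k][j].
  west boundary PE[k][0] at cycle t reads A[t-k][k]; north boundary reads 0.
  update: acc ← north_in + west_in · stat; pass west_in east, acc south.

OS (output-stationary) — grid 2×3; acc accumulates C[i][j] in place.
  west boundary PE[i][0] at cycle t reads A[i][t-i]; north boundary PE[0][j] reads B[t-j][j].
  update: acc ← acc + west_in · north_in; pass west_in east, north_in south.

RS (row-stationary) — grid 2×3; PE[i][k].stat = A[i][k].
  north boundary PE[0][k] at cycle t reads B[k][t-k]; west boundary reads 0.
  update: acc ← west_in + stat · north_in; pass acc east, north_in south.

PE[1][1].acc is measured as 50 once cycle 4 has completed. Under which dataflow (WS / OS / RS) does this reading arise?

Under WS (3×3), PE[1][1]:
  [0] (1,1) acc=0 (h:0 v:0)
  [1] (1,1) acc=0 (h:0 v:0)
  [2] (1,1) acc=45 (h:3 v:45)
  [3] (1,1) acc=90 (h:7 v:90)
  [4] (1,1) acc=0 (h:0 v:0)
Under OS (2×3), PE[1][1]:
  [0] (1,1) acc=0 (h:0 v:0)
  [1] (1,1) acc=0 (h:0 v:0)
  [2] (1,1) acc=27 (h:3 v:9)
  [3] (1,1) acc=90 (h:7 v:9)
  [4] (1,1) acc=102 (h:2 v:6)
Under RS (2×3), PE[1][1]:
  [0] (1,1) acc=0 (h:0 v:0)
  [1] (1,1) acc=0 (h:0 v:0)
  [2] (1,1) acc=55 (h:55 v:7)
  [3] (1,1) acc=90 (h:90 v:9)
  [4] (1,1) acc=50 (h:50 v:5)

dataflow = RS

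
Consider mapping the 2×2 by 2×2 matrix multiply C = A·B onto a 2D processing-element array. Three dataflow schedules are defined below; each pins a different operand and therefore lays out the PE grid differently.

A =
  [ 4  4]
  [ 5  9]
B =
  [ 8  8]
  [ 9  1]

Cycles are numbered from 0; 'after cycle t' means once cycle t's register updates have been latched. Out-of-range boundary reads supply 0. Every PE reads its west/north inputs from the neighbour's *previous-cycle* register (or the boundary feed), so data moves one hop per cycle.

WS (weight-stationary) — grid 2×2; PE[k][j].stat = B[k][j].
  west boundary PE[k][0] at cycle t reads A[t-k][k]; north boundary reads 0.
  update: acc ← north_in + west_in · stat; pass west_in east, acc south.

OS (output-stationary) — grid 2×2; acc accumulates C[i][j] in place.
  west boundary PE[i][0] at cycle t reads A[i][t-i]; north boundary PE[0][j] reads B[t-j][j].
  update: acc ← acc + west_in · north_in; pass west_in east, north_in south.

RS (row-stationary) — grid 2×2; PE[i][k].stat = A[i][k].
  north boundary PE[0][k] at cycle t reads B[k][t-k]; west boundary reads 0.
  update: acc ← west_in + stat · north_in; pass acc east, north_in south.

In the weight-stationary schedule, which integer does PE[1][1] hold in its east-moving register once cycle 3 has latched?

register = 9

Tracing WS — 2×2 array, target PE[1][1]:
  after 0 — PE[0][1] acc=0, pass-E 0, pass-S 0
  after 0 — PE[1][0] acc=0, pass-E 0, pass-S 0
  after 0 — PE[1][1] acc=0, pass-E 0, pass-S 0
  after 1 — PE[0][1] acc=32, pass-E 4, pass-S 32
  after 1 — PE[1][0] acc=68, pass-E 4, pass-S 68
  after 1 — PE[1][1] acc=0, pass-E 0, pass-S 0
  after 2 — PE[0][1] acc=40, pass-E 5, pass-S 40
  after 2 — PE[1][0] acc=121, pass-E 9, pass-S 121
  after 2 — PE[1][1] acc=36, pass-E 4, pass-S 36
  after 3 — PE[0][1] acc=0, pass-E 0, pass-S 0
  after 3 — PE[1][0] acc=0, pass-E 0, pass-S 0
  after 3 — PE[1][1] acc=49, pass-E 9, pass-S 49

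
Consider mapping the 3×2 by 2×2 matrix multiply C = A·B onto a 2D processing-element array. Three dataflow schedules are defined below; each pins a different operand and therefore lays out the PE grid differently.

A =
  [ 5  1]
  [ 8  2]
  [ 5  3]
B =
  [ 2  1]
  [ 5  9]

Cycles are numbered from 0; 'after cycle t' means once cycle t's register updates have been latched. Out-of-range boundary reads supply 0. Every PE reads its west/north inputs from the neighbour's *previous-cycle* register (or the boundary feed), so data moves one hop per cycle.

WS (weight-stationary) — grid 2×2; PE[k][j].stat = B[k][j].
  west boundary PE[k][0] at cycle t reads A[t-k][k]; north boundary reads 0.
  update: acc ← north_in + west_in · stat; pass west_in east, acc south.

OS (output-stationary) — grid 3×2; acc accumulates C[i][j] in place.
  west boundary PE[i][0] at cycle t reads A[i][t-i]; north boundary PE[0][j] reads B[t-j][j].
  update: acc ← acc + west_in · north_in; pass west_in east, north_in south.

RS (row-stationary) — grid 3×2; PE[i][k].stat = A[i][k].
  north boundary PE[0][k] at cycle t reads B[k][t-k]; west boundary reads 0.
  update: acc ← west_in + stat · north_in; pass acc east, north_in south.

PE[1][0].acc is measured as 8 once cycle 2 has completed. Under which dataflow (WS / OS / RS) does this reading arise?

— WS: 2×2; PE[1][0] trace:
  c0 r1c0: 0 / 0 / 0
  c1 r1c0: 15 / 1 / 15
  c2 r1c0: 26 / 2 / 26
— OS: 3×2; PE[1][0] trace:
  c0 r1c0: 0 / 0 / 0
  c1 r1c0: 16 / 8 / 2
  c2 r1c0: 26 / 2 / 5
— RS: 3×2; PE[1][0] trace:
  c0 r1c0: 0 / 0 / 0
  c1 r1c0: 16 / 16 / 2
  c2 r1c0: 8 / 8 / 1

dataflow = RS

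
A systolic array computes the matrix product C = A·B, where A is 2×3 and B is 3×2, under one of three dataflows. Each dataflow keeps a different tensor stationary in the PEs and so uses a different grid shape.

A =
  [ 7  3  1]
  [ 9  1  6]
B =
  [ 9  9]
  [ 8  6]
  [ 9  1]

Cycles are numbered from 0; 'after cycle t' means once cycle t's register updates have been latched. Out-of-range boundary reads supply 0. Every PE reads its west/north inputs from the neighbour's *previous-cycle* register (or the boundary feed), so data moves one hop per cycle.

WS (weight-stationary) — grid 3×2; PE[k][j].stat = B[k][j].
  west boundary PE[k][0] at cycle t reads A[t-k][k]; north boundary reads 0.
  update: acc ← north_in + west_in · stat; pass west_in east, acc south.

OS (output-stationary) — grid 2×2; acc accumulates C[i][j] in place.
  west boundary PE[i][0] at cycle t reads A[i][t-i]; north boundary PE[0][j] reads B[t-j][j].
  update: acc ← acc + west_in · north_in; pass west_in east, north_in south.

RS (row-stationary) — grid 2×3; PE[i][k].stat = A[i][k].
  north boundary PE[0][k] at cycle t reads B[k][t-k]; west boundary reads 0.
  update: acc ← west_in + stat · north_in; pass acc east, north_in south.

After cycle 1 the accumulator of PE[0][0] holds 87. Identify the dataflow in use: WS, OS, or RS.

dataflow = OS

— WS: 3×2; PE[0][0] trace:
  after 0 — PE[0][0] acc=63, pass-E 7, pass-S 63
  after 1 — PE[0][0] acc=81, pass-E 9, pass-S 81
— OS: 2×2; PE[0][0] trace:
  after 0 — PE[0][0] acc=63, pass-E 7, pass-S 9
  after 1 — PE[0][0] acc=87, pass-E 3, pass-S 8
— RS: 2×3; PE[0][0] trace:
  after 0 — PE[0][0] acc=63, pass-E 63, pass-S 9
  after 1 — PE[0][0] acc=63, pass-E 63, pass-S 9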